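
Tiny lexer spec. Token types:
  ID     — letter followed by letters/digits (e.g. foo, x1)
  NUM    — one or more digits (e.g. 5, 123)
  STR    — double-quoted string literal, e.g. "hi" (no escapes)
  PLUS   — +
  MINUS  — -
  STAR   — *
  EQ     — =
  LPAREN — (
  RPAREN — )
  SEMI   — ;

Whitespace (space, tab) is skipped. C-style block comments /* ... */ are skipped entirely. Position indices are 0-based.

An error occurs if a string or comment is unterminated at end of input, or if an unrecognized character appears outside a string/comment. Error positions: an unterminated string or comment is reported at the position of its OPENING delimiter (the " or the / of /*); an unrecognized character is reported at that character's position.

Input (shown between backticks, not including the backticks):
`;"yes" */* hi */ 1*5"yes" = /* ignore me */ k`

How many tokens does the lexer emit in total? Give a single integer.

Answer: 9

Derivation:
pos=0: emit SEMI ';'
pos=1: enter STRING mode
pos=1: emit STR "yes" (now at pos=6)
pos=7: emit STAR '*'
pos=8: enter COMMENT mode (saw '/*')
exit COMMENT mode (now at pos=16)
pos=17: emit NUM '1' (now at pos=18)
pos=18: emit STAR '*'
pos=19: emit NUM '5' (now at pos=20)
pos=20: enter STRING mode
pos=20: emit STR "yes" (now at pos=25)
pos=26: emit EQ '='
pos=28: enter COMMENT mode (saw '/*')
exit COMMENT mode (now at pos=43)
pos=44: emit ID 'k' (now at pos=45)
DONE. 9 tokens: [SEMI, STR, STAR, NUM, STAR, NUM, STR, EQ, ID]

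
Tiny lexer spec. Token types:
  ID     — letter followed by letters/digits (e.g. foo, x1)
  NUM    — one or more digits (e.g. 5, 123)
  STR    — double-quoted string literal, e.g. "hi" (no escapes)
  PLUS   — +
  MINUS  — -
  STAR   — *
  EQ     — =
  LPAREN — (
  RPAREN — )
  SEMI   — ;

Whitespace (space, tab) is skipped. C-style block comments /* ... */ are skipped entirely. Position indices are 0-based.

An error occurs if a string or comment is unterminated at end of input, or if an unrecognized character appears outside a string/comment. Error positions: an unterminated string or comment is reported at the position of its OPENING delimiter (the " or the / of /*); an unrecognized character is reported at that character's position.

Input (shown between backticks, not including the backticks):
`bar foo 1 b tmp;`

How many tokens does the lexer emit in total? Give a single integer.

Answer: 6

Derivation:
pos=0: emit ID 'bar' (now at pos=3)
pos=4: emit ID 'foo' (now at pos=7)
pos=8: emit NUM '1' (now at pos=9)
pos=10: emit ID 'b' (now at pos=11)
pos=12: emit ID 'tmp' (now at pos=15)
pos=15: emit SEMI ';'
DONE. 6 tokens: [ID, ID, NUM, ID, ID, SEMI]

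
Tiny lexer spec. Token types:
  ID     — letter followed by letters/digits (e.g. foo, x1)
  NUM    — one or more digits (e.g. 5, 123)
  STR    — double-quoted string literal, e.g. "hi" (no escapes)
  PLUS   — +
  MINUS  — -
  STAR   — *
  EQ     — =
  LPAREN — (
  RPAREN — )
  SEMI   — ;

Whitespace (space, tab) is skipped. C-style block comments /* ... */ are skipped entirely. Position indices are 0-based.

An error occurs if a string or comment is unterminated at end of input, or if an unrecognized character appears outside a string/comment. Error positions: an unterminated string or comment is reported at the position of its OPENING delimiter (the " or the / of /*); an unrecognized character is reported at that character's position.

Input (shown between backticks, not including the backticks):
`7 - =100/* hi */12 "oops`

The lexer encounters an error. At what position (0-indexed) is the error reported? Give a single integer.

pos=0: emit NUM '7' (now at pos=1)
pos=2: emit MINUS '-'
pos=4: emit EQ '='
pos=5: emit NUM '100' (now at pos=8)
pos=8: enter COMMENT mode (saw '/*')
exit COMMENT mode (now at pos=16)
pos=16: emit NUM '12' (now at pos=18)
pos=19: enter STRING mode
pos=19: ERROR — unterminated string

Answer: 19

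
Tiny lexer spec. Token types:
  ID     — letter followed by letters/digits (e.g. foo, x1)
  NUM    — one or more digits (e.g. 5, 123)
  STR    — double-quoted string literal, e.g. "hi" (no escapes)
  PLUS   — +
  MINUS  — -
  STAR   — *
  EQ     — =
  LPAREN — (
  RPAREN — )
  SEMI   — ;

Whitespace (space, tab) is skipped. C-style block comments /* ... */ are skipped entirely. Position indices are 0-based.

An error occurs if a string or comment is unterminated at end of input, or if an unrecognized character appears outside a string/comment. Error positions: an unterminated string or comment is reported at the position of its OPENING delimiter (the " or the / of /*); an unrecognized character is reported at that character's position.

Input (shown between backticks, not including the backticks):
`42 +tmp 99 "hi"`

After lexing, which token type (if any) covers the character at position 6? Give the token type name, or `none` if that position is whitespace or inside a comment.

pos=0: emit NUM '42' (now at pos=2)
pos=3: emit PLUS '+'
pos=4: emit ID 'tmp' (now at pos=7)
pos=8: emit NUM '99' (now at pos=10)
pos=11: enter STRING mode
pos=11: emit STR "hi" (now at pos=15)
DONE. 5 tokens: [NUM, PLUS, ID, NUM, STR]
Position 6: char is 'p' -> ID

Answer: ID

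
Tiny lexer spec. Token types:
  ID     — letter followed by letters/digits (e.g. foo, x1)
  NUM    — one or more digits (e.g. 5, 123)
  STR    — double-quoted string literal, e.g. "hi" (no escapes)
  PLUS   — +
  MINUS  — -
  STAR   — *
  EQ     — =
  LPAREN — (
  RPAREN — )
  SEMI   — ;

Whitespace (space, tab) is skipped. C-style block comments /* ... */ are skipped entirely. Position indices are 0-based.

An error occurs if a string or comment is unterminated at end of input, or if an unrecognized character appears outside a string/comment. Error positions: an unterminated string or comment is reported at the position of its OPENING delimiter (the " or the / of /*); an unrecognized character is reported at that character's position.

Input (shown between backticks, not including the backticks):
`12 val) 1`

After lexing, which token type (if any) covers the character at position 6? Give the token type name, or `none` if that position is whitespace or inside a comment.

Answer: RPAREN

Derivation:
pos=0: emit NUM '12' (now at pos=2)
pos=3: emit ID 'val' (now at pos=6)
pos=6: emit RPAREN ')'
pos=8: emit NUM '1' (now at pos=9)
DONE. 4 tokens: [NUM, ID, RPAREN, NUM]
Position 6: char is ')' -> RPAREN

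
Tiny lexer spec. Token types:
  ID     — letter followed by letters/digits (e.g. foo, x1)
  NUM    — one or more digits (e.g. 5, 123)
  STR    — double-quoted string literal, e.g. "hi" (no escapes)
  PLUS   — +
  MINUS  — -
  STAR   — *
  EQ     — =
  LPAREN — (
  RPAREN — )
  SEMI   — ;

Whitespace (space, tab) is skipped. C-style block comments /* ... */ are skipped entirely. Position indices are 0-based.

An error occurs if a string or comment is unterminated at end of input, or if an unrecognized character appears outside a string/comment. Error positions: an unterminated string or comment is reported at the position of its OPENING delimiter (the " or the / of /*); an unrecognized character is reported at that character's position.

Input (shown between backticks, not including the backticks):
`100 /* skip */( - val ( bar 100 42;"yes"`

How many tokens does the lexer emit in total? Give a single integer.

pos=0: emit NUM '100' (now at pos=3)
pos=4: enter COMMENT mode (saw '/*')
exit COMMENT mode (now at pos=14)
pos=14: emit LPAREN '('
pos=16: emit MINUS '-'
pos=18: emit ID 'val' (now at pos=21)
pos=22: emit LPAREN '('
pos=24: emit ID 'bar' (now at pos=27)
pos=28: emit NUM '100' (now at pos=31)
pos=32: emit NUM '42' (now at pos=34)
pos=34: emit SEMI ';'
pos=35: enter STRING mode
pos=35: emit STR "yes" (now at pos=40)
DONE. 10 tokens: [NUM, LPAREN, MINUS, ID, LPAREN, ID, NUM, NUM, SEMI, STR]

Answer: 10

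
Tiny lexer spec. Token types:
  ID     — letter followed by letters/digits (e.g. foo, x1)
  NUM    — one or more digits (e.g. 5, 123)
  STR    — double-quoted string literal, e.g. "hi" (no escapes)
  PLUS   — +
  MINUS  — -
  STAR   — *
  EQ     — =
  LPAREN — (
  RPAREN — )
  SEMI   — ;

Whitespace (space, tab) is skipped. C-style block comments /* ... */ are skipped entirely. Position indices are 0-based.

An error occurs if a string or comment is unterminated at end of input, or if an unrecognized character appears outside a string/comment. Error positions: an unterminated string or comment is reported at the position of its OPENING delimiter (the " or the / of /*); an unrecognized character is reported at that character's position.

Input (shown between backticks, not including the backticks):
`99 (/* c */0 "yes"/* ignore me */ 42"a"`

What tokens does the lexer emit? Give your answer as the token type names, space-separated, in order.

Answer: NUM LPAREN NUM STR NUM STR

Derivation:
pos=0: emit NUM '99' (now at pos=2)
pos=3: emit LPAREN '('
pos=4: enter COMMENT mode (saw '/*')
exit COMMENT mode (now at pos=11)
pos=11: emit NUM '0' (now at pos=12)
pos=13: enter STRING mode
pos=13: emit STR "yes" (now at pos=18)
pos=18: enter COMMENT mode (saw '/*')
exit COMMENT mode (now at pos=33)
pos=34: emit NUM '42' (now at pos=36)
pos=36: enter STRING mode
pos=36: emit STR "a" (now at pos=39)
DONE. 6 tokens: [NUM, LPAREN, NUM, STR, NUM, STR]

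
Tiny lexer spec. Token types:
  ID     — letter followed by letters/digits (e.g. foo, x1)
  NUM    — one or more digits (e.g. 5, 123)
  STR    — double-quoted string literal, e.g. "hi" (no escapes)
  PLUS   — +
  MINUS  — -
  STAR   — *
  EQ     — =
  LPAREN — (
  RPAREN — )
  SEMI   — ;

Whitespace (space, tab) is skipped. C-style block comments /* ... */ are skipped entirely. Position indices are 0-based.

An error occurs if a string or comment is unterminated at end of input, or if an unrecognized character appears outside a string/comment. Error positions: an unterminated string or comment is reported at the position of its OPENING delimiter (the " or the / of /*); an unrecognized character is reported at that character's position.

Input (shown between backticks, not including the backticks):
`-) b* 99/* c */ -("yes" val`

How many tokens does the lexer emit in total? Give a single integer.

pos=0: emit MINUS '-'
pos=1: emit RPAREN ')'
pos=3: emit ID 'b' (now at pos=4)
pos=4: emit STAR '*'
pos=6: emit NUM '99' (now at pos=8)
pos=8: enter COMMENT mode (saw '/*')
exit COMMENT mode (now at pos=15)
pos=16: emit MINUS '-'
pos=17: emit LPAREN '('
pos=18: enter STRING mode
pos=18: emit STR "yes" (now at pos=23)
pos=24: emit ID 'val' (now at pos=27)
DONE. 9 tokens: [MINUS, RPAREN, ID, STAR, NUM, MINUS, LPAREN, STR, ID]

Answer: 9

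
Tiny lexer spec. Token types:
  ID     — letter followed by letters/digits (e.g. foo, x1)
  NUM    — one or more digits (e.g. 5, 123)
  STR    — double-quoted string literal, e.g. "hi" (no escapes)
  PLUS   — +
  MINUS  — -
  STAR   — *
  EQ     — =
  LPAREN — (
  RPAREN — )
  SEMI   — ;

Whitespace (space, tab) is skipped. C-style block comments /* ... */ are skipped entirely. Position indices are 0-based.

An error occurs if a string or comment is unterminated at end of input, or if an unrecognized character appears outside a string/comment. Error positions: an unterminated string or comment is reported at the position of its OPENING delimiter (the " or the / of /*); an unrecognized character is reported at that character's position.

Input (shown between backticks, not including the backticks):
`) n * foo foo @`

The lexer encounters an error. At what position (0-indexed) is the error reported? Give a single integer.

Answer: 14

Derivation:
pos=0: emit RPAREN ')'
pos=2: emit ID 'n' (now at pos=3)
pos=4: emit STAR '*'
pos=6: emit ID 'foo' (now at pos=9)
pos=10: emit ID 'foo' (now at pos=13)
pos=14: ERROR — unrecognized char '@'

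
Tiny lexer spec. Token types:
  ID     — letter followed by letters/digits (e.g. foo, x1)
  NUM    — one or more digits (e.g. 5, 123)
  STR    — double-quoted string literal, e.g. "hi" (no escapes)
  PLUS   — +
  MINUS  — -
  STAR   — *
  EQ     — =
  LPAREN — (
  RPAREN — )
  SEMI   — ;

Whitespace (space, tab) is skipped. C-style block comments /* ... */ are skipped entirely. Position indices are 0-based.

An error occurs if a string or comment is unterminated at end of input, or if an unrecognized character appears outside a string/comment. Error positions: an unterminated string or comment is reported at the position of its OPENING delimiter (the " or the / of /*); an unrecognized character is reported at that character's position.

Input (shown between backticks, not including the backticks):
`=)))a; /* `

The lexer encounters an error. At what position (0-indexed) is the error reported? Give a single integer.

Answer: 7

Derivation:
pos=0: emit EQ '='
pos=1: emit RPAREN ')'
pos=2: emit RPAREN ')'
pos=3: emit RPAREN ')'
pos=4: emit ID 'a' (now at pos=5)
pos=5: emit SEMI ';'
pos=7: enter COMMENT mode (saw '/*')
pos=7: ERROR — unterminated comment (reached EOF)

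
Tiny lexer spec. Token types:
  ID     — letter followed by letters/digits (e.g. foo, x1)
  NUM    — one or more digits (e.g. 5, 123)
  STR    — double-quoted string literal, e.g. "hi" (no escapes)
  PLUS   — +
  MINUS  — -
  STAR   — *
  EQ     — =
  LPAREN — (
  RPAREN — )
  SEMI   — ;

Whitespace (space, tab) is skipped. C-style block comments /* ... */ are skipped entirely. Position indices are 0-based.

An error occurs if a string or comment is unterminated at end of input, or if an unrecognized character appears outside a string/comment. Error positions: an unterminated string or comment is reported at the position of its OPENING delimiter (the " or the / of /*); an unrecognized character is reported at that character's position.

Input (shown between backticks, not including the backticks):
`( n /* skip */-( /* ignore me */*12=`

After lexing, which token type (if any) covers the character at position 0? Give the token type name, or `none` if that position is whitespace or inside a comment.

Answer: LPAREN

Derivation:
pos=0: emit LPAREN '('
pos=2: emit ID 'n' (now at pos=3)
pos=4: enter COMMENT mode (saw '/*')
exit COMMENT mode (now at pos=14)
pos=14: emit MINUS '-'
pos=15: emit LPAREN '('
pos=17: enter COMMENT mode (saw '/*')
exit COMMENT mode (now at pos=32)
pos=32: emit STAR '*'
pos=33: emit NUM '12' (now at pos=35)
pos=35: emit EQ '='
DONE. 7 tokens: [LPAREN, ID, MINUS, LPAREN, STAR, NUM, EQ]
Position 0: char is '(' -> LPAREN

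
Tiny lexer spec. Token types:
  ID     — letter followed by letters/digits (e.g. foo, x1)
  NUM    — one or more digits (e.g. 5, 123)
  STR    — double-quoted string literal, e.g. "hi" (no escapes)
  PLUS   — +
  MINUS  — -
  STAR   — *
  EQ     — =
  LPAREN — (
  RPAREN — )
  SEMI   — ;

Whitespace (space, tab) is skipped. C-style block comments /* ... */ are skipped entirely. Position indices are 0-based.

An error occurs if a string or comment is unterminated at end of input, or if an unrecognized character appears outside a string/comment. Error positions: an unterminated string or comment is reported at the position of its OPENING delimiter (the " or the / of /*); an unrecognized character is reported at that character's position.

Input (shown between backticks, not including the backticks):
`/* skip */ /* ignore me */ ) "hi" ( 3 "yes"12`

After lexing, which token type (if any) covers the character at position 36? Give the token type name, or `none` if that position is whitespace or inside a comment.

pos=0: enter COMMENT mode (saw '/*')
exit COMMENT mode (now at pos=10)
pos=11: enter COMMENT mode (saw '/*')
exit COMMENT mode (now at pos=26)
pos=27: emit RPAREN ')'
pos=29: enter STRING mode
pos=29: emit STR "hi" (now at pos=33)
pos=34: emit LPAREN '('
pos=36: emit NUM '3' (now at pos=37)
pos=38: enter STRING mode
pos=38: emit STR "yes" (now at pos=43)
pos=43: emit NUM '12' (now at pos=45)
DONE. 6 tokens: [RPAREN, STR, LPAREN, NUM, STR, NUM]
Position 36: char is '3' -> NUM

Answer: NUM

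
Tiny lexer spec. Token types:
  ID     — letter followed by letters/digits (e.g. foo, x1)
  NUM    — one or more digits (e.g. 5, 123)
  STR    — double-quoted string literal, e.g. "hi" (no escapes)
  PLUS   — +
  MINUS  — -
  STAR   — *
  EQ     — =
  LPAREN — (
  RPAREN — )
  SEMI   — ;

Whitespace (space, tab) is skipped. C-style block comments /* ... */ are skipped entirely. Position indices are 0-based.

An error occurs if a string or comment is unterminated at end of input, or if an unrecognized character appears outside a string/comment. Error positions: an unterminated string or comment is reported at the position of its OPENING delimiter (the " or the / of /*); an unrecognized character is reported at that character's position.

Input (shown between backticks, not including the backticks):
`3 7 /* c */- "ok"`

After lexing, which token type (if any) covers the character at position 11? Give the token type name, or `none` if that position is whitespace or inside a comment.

Answer: MINUS

Derivation:
pos=0: emit NUM '3' (now at pos=1)
pos=2: emit NUM '7' (now at pos=3)
pos=4: enter COMMENT mode (saw '/*')
exit COMMENT mode (now at pos=11)
pos=11: emit MINUS '-'
pos=13: enter STRING mode
pos=13: emit STR "ok" (now at pos=17)
DONE. 4 tokens: [NUM, NUM, MINUS, STR]
Position 11: char is '-' -> MINUS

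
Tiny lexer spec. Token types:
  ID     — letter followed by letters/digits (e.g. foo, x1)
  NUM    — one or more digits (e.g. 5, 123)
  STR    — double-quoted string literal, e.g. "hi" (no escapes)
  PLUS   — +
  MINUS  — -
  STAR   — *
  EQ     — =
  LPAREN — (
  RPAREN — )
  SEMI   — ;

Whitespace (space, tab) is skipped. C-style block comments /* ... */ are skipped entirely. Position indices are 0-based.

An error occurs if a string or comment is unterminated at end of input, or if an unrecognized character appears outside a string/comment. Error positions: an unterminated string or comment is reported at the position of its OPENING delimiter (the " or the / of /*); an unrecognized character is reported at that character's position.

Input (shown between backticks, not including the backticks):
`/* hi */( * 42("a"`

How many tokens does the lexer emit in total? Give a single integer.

pos=0: enter COMMENT mode (saw '/*')
exit COMMENT mode (now at pos=8)
pos=8: emit LPAREN '('
pos=10: emit STAR '*'
pos=12: emit NUM '42' (now at pos=14)
pos=14: emit LPAREN '('
pos=15: enter STRING mode
pos=15: emit STR "a" (now at pos=18)
DONE. 5 tokens: [LPAREN, STAR, NUM, LPAREN, STR]

Answer: 5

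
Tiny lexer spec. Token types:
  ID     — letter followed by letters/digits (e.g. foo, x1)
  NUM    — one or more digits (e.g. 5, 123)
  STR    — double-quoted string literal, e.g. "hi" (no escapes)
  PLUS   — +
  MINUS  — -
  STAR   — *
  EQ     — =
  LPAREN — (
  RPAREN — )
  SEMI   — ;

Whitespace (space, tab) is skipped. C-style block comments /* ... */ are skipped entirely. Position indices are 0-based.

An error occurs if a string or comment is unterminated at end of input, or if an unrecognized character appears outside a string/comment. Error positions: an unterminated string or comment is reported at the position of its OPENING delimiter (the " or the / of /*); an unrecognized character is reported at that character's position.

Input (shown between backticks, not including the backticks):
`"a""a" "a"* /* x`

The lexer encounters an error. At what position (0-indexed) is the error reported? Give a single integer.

Answer: 12

Derivation:
pos=0: enter STRING mode
pos=0: emit STR "a" (now at pos=3)
pos=3: enter STRING mode
pos=3: emit STR "a" (now at pos=6)
pos=7: enter STRING mode
pos=7: emit STR "a" (now at pos=10)
pos=10: emit STAR '*'
pos=12: enter COMMENT mode (saw '/*')
pos=12: ERROR — unterminated comment (reached EOF)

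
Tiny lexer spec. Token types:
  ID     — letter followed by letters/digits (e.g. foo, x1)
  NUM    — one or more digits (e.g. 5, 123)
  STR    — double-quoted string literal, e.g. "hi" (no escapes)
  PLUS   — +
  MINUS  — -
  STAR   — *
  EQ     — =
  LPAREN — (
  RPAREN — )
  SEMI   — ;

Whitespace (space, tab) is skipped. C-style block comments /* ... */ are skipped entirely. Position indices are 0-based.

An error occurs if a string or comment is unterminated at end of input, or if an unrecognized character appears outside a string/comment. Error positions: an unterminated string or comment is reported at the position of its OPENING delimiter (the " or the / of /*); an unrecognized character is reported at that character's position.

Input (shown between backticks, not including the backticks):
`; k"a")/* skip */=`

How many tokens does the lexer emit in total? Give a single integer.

Answer: 5

Derivation:
pos=0: emit SEMI ';'
pos=2: emit ID 'k' (now at pos=3)
pos=3: enter STRING mode
pos=3: emit STR "a" (now at pos=6)
pos=6: emit RPAREN ')'
pos=7: enter COMMENT mode (saw '/*')
exit COMMENT mode (now at pos=17)
pos=17: emit EQ '='
DONE. 5 tokens: [SEMI, ID, STR, RPAREN, EQ]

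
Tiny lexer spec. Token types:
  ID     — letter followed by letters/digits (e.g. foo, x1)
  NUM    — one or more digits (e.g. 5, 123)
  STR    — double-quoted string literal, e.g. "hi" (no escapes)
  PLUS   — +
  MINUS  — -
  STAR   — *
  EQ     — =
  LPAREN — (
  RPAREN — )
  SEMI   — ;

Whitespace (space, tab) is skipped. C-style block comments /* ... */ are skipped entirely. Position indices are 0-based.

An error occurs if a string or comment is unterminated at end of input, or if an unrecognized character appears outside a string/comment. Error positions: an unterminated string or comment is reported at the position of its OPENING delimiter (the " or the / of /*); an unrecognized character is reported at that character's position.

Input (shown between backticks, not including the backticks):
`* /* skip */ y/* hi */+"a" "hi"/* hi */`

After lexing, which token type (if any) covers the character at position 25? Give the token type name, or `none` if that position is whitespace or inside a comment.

Answer: STR

Derivation:
pos=0: emit STAR '*'
pos=2: enter COMMENT mode (saw '/*')
exit COMMENT mode (now at pos=12)
pos=13: emit ID 'y' (now at pos=14)
pos=14: enter COMMENT mode (saw '/*')
exit COMMENT mode (now at pos=22)
pos=22: emit PLUS '+'
pos=23: enter STRING mode
pos=23: emit STR "a" (now at pos=26)
pos=27: enter STRING mode
pos=27: emit STR "hi" (now at pos=31)
pos=31: enter COMMENT mode (saw '/*')
exit COMMENT mode (now at pos=39)
DONE. 5 tokens: [STAR, ID, PLUS, STR, STR]
Position 25: char is '"' -> STR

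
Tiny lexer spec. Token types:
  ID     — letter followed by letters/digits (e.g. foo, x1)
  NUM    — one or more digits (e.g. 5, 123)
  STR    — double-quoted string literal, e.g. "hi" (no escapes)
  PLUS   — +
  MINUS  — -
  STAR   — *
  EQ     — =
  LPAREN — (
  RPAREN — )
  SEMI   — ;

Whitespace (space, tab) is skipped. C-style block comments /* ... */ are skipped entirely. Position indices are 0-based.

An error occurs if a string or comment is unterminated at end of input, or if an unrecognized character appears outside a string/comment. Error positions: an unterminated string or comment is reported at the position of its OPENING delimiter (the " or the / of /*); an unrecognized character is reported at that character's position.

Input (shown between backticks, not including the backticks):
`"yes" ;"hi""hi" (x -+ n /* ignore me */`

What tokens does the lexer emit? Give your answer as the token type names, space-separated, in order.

pos=0: enter STRING mode
pos=0: emit STR "yes" (now at pos=5)
pos=6: emit SEMI ';'
pos=7: enter STRING mode
pos=7: emit STR "hi" (now at pos=11)
pos=11: enter STRING mode
pos=11: emit STR "hi" (now at pos=15)
pos=16: emit LPAREN '('
pos=17: emit ID 'x' (now at pos=18)
pos=19: emit MINUS '-'
pos=20: emit PLUS '+'
pos=22: emit ID 'n' (now at pos=23)
pos=24: enter COMMENT mode (saw '/*')
exit COMMENT mode (now at pos=39)
DONE. 9 tokens: [STR, SEMI, STR, STR, LPAREN, ID, MINUS, PLUS, ID]

Answer: STR SEMI STR STR LPAREN ID MINUS PLUS ID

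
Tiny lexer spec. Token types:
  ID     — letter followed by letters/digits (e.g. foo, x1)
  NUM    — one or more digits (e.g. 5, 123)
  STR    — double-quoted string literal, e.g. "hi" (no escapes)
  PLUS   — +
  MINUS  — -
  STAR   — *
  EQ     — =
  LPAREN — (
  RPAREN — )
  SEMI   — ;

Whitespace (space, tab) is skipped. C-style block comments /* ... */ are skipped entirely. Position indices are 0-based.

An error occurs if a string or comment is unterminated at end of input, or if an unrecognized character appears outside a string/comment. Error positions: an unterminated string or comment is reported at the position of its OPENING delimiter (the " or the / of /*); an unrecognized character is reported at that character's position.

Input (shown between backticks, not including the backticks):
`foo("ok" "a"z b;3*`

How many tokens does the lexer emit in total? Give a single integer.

Answer: 9

Derivation:
pos=0: emit ID 'foo' (now at pos=3)
pos=3: emit LPAREN '('
pos=4: enter STRING mode
pos=4: emit STR "ok" (now at pos=8)
pos=9: enter STRING mode
pos=9: emit STR "a" (now at pos=12)
pos=12: emit ID 'z' (now at pos=13)
pos=14: emit ID 'b' (now at pos=15)
pos=15: emit SEMI ';'
pos=16: emit NUM '3' (now at pos=17)
pos=17: emit STAR '*'
DONE. 9 tokens: [ID, LPAREN, STR, STR, ID, ID, SEMI, NUM, STAR]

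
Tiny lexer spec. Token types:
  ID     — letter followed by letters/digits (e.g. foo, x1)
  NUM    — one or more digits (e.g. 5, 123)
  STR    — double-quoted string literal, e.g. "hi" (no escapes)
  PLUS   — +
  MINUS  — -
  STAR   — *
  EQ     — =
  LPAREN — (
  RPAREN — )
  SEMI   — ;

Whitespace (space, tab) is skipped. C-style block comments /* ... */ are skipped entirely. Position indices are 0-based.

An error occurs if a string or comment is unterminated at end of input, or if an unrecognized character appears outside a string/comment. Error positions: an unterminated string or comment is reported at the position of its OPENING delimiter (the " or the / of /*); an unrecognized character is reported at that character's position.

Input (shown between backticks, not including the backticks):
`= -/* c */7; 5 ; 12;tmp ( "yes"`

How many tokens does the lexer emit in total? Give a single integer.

Answer: 11

Derivation:
pos=0: emit EQ '='
pos=2: emit MINUS '-'
pos=3: enter COMMENT mode (saw '/*')
exit COMMENT mode (now at pos=10)
pos=10: emit NUM '7' (now at pos=11)
pos=11: emit SEMI ';'
pos=13: emit NUM '5' (now at pos=14)
pos=15: emit SEMI ';'
pos=17: emit NUM '12' (now at pos=19)
pos=19: emit SEMI ';'
pos=20: emit ID 'tmp' (now at pos=23)
pos=24: emit LPAREN '('
pos=26: enter STRING mode
pos=26: emit STR "yes" (now at pos=31)
DONE. 11 tokens: [EQ, MINUS, NUM, SEMI, NUM, SEMI, NUM, SEMI, ID, LPAREN, STR]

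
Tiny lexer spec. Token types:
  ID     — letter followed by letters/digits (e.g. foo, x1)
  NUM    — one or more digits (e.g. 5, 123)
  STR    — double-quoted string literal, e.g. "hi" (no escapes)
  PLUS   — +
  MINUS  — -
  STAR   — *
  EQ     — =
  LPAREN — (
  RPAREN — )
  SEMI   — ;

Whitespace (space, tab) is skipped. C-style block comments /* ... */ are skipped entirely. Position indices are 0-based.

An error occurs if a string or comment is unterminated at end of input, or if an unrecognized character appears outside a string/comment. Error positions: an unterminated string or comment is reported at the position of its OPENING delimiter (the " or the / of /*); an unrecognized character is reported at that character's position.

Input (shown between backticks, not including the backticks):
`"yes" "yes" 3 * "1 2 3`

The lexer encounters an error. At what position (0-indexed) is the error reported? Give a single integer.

Answer: 16

Derivation:
pos=0: enter STRING mode
pos=0: emit STR "yes" (now at pos=5)
pos=6: enter STRING mode
pos=6: emit STR "yes" (now at pos=11)
pos=12: emit NUM '3' (now at pos=13)
pos=14: emit STAR '*'
pos=16: enter STRING mode
pos=16: ERROR — unterminated string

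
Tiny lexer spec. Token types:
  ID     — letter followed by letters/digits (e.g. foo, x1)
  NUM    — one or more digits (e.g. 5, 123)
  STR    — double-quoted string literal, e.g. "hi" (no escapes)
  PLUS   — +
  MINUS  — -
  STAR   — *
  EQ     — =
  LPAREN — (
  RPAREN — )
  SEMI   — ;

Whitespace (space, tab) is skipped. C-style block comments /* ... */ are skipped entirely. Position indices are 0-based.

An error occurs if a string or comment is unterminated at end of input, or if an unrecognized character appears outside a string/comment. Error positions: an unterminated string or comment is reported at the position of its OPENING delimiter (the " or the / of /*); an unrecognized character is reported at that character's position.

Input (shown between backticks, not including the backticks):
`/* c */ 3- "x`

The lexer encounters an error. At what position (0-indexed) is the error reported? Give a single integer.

pos=0: enter COMMENT mode (saw '/*')
exit COMMENT mode (now at pos=7)
pos=8: emit NUM '3' (now at pos=9)
pos=9: emit MINUS '-'
pos=11: enter STRING mode
pos=11: ERROR — unterminated string

Answer: 11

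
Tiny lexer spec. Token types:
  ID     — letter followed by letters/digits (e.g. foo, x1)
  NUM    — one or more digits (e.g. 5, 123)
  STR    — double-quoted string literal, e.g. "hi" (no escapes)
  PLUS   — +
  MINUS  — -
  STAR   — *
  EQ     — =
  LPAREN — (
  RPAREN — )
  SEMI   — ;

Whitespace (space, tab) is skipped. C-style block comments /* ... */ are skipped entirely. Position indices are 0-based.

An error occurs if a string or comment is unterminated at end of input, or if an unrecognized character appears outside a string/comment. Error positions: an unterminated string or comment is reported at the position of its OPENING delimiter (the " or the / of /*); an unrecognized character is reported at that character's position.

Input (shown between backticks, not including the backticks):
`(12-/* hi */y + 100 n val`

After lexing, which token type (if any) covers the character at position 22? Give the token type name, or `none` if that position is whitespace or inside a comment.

Answer: ID

Derivation:
pos=0: emit LPAREN '('
pos=1: emit NUM '12' (now at pos=3)
pos=3: emit MINUS '-'
pos=4: enter COMMENT mode (saw '/*')
exit COMMENT mode (now at pos=12)
pos=12: emit ID 'y' (now at pos=13)
pos=14: emit PLUS '+'
pos=16: emit NUM '100' (now at pos=19)
pos=20: emit ID 'n' (now at pos=21)
pos=22: emit ID 'val' (now at pos=25)
DONE. 8 tokens: [LPAREN, NUM, MINUS, ID, PLUS, NUM, ID, ID]
Position 22: char is 'v' -> ID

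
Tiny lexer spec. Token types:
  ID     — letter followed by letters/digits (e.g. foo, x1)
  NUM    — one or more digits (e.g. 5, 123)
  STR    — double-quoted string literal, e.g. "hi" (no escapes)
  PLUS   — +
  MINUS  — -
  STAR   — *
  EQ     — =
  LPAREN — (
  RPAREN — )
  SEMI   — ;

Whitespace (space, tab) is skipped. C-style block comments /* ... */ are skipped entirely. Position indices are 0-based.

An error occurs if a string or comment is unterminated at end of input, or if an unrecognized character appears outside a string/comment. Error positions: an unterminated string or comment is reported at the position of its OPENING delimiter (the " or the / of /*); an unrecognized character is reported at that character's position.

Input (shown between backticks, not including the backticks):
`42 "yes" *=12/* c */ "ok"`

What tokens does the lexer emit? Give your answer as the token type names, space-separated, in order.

pos=0: emit NUM '42' (now at pos=2)
pos=3: enter STRING mode
pos=3: emit STR "yes" (now at pos=8)
pos=9: emit STAR '*'
pos=10: emit EQ '='
pos=11: emit NUM '12' (now at pos=13)
pos=13: enter COMMENT mode (saw '/*')
exit COMMENT mode (now at pos=20)
pos=21: enter STRING mode
pos=21: emit STR "ok" (now at pos=25)
DONE. 6 tokens: [NUM, STR, STAR, EQ, NUM, STR]

Answer: NUM STR STAR EQ NUM STR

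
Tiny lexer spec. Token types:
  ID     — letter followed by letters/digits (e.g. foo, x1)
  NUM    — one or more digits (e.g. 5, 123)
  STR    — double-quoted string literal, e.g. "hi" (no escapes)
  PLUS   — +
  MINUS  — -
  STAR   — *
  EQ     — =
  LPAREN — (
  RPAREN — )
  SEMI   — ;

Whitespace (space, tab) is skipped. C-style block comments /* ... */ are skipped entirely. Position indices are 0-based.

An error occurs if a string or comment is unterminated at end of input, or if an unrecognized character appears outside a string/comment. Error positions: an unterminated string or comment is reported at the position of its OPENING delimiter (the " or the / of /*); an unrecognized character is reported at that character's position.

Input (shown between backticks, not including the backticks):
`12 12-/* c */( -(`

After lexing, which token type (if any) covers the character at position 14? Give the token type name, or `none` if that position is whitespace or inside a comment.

pos=0: emit NUM '12' (now at pos=2)
pos=3: emit NUM '12' (now at pos=5)
pos=5: emit MINUS '-'
pos=6: enter COMMENT mode (saw '/*')
exit COMMENT mode (now at pos=13)
pos=13: emit LPAREN '('
pos=15: emit MINUS '-'
pos=16: emit LPAREN '('
DONE. 6 tokens: [NUM, NUM, MINUS, LPAREN, MINUS, LPAREN]
Position 14: char is ' ' -> none

Answer: none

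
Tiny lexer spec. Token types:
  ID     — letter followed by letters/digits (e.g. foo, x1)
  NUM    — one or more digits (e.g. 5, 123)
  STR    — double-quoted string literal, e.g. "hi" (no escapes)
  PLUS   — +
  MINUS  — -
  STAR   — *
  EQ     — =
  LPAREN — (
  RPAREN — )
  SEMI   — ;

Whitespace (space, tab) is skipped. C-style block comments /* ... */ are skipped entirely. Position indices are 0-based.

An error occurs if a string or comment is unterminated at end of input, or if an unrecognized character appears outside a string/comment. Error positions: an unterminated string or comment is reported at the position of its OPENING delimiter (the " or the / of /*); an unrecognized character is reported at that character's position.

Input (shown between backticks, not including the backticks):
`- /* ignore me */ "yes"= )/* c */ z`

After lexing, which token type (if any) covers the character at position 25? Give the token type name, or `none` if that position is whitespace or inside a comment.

pos=0: emit MINUS '-'
pos=2: enter COMMENT mode (saw '/*')
exit COMMENT mode (now at pos=17)
pos=18: enter STRING mode
pos=18: emit STR "yes" (now at pos=23)
pos=23: emit EQ '='
pos=25: emit RPAREN ')'
pos=26: enter COMMENT mode (saw '/*')
exit COMMENT mode (now at pos=33)
pos=34: emit ID 'z' (now at pos=35)
DONE. 5 tokens: [MINUS, STR, EQ, RPAREN, ID]
Position 25: char is ')' -> RPAREN

Answer: RPAREN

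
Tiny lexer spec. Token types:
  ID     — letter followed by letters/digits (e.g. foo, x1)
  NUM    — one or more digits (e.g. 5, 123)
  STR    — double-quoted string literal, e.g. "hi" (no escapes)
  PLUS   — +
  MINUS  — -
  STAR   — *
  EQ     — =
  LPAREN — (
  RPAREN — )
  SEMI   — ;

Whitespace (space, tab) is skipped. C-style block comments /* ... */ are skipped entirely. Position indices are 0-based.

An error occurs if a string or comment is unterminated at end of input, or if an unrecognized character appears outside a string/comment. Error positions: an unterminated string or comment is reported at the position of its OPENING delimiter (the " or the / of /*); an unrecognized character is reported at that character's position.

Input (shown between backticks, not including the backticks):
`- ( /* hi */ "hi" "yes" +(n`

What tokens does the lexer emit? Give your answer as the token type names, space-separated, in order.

pos=0: emit MINUS '-'
pos=2: emit LPAREN '('
pos=4: enter COMMENT mode (saw '/*')
exit COMMENT mode (now at pos=12)
pos=13: enter STRING mode
pos=13: emit STR "hi" (now at pos=17)
pos=18: enter STRING mode
pos=18: emit STR "yes" (now at pos=23)
pos=24: emit PLUS '+'
pos=25: emit LPAREN '('
pos=26: emit ID 'n' (now at pos=27)
DONE. 7 tokens: [MINUS, LPAREN, STR, STR, PLUS, LPAREN, ID]

Answer: MINUS LPAREN STR STR PLUS LPAREN ID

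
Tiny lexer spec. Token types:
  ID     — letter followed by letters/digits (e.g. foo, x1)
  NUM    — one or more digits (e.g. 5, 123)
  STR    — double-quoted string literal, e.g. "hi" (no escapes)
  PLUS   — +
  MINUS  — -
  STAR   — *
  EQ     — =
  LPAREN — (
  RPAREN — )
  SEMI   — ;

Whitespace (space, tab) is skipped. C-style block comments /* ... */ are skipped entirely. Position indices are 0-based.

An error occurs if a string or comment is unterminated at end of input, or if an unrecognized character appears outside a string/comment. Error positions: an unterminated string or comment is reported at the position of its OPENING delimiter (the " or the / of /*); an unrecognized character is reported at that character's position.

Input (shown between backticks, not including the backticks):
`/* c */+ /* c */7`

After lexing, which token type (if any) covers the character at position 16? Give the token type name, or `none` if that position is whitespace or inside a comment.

Answer: NUM

Derivation:
pos=0: enter COMMENT mode (saw '/*')
exit COMMENT mode (now at pos=7)
pos=7: emit PLUS '+'
pos=9: enter COMMENT mode (saw '/*')
exit COMMENT mode (now at pos=16)
pos=16: emit NUM '7' (now at pos=17)
DONE. 2 tokens: [PLUS, NUM]
Position 16: char is '7' -> NUM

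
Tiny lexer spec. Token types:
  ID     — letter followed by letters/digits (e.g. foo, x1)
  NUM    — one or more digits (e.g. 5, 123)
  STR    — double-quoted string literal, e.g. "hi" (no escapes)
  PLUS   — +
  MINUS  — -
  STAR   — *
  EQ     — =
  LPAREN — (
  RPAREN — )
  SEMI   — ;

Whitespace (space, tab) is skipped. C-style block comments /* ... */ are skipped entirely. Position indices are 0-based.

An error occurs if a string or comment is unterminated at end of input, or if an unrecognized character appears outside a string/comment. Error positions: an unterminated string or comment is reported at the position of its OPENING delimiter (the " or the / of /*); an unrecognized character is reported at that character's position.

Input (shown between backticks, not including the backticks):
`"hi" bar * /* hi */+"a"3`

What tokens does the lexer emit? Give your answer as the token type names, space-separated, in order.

pos=0: enter STRING mode
pos=0: emit STR "hi" (now at pos=4)
pos=5: emit ID 'bar' (now at pos=8)
pos=9: emit STAR '*'
pos=11: enter COMMENT mode (saw '/*')
exit COMMENT mode (now at pos=19)
pos=19: emit PLUS '+'
pos=20: enter STRING mode
pos=20: emit STR "a" (now at pos=23)
pos=23: emit NUM '3' (now at pos=24)
DONE. 6 tokens: [STR, ID, STAR, PLUS, STR, NUM]

Answer: STR ID STAR PLUS STR NUM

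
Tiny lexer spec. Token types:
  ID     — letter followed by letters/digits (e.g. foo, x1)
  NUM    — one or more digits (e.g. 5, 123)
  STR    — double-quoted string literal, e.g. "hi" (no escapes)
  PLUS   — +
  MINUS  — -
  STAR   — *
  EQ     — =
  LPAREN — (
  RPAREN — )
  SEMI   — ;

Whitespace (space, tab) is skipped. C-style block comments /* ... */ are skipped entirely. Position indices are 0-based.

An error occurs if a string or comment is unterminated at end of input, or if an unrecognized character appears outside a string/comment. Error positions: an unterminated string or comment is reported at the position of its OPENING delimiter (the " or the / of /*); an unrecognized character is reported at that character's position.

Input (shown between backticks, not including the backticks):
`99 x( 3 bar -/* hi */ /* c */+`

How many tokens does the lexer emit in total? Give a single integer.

Answer: 7

Derivation:
pos=0: emit NUM '99' (now at pos=2)
pos=3: emit ID 'x' (now at pos=4)
pos=4: emit LPAREN '('
pos=6: emit NUM '3' (now at pos=7)
pos=8: emit ID 'bar' (now at pos=11)
pos=12: emit MINUS '-'
pos=13: enter COMMENT mode (saw '/*')
exit COMMENT mode (now at pos=21)
pos=22: enter COMMENT mode (saw '/*')
exit COMMENT mode (now at pos=29)
pos=29: emit PLUS '+'
DONE. 7 tokens: [NUM, ID, LPAREN, NUM, ID, MINUS, PLUS]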